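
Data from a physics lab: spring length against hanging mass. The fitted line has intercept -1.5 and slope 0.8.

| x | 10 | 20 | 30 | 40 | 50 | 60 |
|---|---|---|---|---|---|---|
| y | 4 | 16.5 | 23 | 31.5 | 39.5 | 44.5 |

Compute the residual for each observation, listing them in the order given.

x=10: ŷ = -1.5 + 0.8·10 = 6.5; r = 4 − 6.5 = -2.5
x=20: ŷ = -1.5 + 0.8·20 = 14.5; r = 16.5 − 14.5 = 2
x=30: ŷ = -1.5 + 0.8·30 = 22.5; r = 23 − 22.5 = 0.5
x=40: ŷ = -1.5 + 0.8·40 = 30.5; r = 31.5 − 30.5 = 1
x=50: ŷ = -1.5 + 0.8·50 = 38.5; r = 39.5 − 38.5 = 1
x=60: ŷ = -1.5 + 0.8·60 = 46.5; r = 44.5 − 46.5 = -2

-2.5, 2, 0.5, 1, 1, -2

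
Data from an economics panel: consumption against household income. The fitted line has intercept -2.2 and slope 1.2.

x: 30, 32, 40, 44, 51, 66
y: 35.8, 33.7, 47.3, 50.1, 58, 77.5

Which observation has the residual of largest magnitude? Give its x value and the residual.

x=30: ŷ = -2.2 + 1.2·30 = 33.8; e = 35.8 − 33.8 = 2
x=32: ŷ = -2.2 + 1.2·32 = 36.2; e = 33.7 − 36.2 = -2.5
x=40: ŷ = -2.2 + 1.2·40 = 45.8; e = 47.3 − 45.8 = 1.5
x=44: ŷ = -2.2 + 1.2·44 = 50.6; e = 50.1 − 50.6 = -0.5
x=51: ŷ = -2.2 + 1.2·51 = 59; e = 58 − 59 = -1
x=66: ŷ = -2.2 + 1.2·66 = 77; e = 77.5 − 77 = 0.5
Largest |e| is 2.5 at x = 32, residual -2.5.

x = 32, e = -2.5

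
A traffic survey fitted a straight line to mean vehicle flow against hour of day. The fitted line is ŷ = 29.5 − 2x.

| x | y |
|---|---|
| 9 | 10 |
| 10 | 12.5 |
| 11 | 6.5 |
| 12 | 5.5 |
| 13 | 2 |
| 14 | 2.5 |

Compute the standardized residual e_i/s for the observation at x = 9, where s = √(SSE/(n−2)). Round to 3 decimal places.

x=9: ŷ = 29.5 − 2·9 = 11.5; e = 10 − 11.5 = -1.5
x=10: ŷ = 29.5 − 2·10 = 9.5; e = 12.5 − 9.5 = 3
x=11: ŷ = 29.5 − 2·11 = 7.5; e = 6.5 − 7.5 = -1
x=12: ŷ = 29.5 − 2·12 = 5.5; e = 5.5 − 5.5 = 0
x=13: ŷ = 29.5 − 2·13 = 3.5; e = 2 − 3.5 = -1.5
x=14: ŷ = 29.5 − 2·14 = 1.5; e = 2.5 − 1.5 = 1
SSE = 2.25 + 9 + 1 + 0 + 2.25 + 1 = 15.5
s = √(15.5/4) = 1.9685
e/s = -1.5 / 1.9685 = -0.762

-0.762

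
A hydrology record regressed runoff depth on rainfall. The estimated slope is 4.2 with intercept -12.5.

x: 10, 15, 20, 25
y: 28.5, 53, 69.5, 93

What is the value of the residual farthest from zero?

r = 2.5

x=10: ŷ = -12.5 + 4.2·10 = 29.5; r = 28.5 − 29.5 = -1
x=15: ŷ = -12.5 + 4.2·15 = 50.5; r = 53 − 50.5 = 2.5
x=20: ŷ = -12.5 + 4.2·20 = 71.5; r = 69.5 − 71.5 = -2
x=25: ŷ = -12.5 + 4.2·25 = 92.5; r = 93 − 92.5 = 0.5
Largest |r| is 2.5 at x = 15, residual 2.5.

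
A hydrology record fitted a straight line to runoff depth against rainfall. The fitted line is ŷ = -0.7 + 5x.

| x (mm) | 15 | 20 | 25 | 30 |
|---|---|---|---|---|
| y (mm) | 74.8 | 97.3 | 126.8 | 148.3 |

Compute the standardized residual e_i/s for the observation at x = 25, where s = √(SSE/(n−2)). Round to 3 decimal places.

1.043

x=15: ŷ = -0.7 + 5·15 = 74.3; e = 74.8 − 74.3 = 0.5
x=20: ŷ = -0.7 + 5·20 = 99.3; e = 97.3 − 99.3 = -2
x=25: ŷ = -0.7 + 5·25 = 124.3; e = 126.8 − 124.3 = 2.5
x=30: ŷ = -0.7 + 5·30 = 149.3; e = 148.3 − 149.3 = -1
SSE = 0.25 + 4 + 6.25 + 1 = 11.5
s = √(11.5/2) = 2.39792
e/s = 2.5 / 2.39792 = 1.043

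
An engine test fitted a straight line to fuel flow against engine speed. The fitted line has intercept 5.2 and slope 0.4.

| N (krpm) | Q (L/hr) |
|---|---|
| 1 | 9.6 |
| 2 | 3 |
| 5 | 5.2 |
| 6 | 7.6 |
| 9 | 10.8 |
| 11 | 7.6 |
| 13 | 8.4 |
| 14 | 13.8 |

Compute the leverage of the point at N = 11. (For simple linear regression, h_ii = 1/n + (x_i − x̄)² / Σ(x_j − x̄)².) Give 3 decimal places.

h = 0.193

N̄ = (1 + 2 + 5 + 6 + 9 + 11 + 13 + 14)/8 = 7.625
Σ(N − N̄)² = 43.8906 + 31.6406 + 6.89062 + 2.64062 + 1.89062 + 11.3906 + 28.8906 + 40.6406 = 167.875
h = 1/8 + (3.375)²/167.875 = 0.125 + 0.0678518 = 0.193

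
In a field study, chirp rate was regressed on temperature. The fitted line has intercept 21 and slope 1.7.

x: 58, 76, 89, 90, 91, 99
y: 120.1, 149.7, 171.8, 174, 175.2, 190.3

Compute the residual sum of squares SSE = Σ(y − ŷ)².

SSE = 2

x=58: ŷ = 21 + 1.7·58 = 119.6; e = 120.1 − 119.6 = 0.5
x=76: ŷ = 21 + 1.7·76 = 150.2; e = 149.7 − 150.2 = -0.5
x=89: ŷ = 21 + 1.7·89 = 172.3; e = 171.8 − 172.3 = -0.5
x=90: ŷ = 21 + 1.7·90 = 174; e = 174 − 174 = 0
x=91: ŷ = 21 + 1.7·91 = 175.7; e = 175.2 − 175.7 = -0.5
x=99: ŷ = 21 + 1.7·99 = 189.3; e = 190.3 − 189.3 = 1
SSE = 0.25 + 0.25 + 0.25 + 0 + 0.25 + 1 = 2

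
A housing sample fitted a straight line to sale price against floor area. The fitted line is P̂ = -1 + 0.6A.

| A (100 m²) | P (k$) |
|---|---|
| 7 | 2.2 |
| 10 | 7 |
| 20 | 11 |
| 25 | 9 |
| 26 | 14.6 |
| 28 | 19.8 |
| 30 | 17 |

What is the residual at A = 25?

P̂ = -1 + 0.6·25 = 14
e = 9 − 14 = -5

e = -5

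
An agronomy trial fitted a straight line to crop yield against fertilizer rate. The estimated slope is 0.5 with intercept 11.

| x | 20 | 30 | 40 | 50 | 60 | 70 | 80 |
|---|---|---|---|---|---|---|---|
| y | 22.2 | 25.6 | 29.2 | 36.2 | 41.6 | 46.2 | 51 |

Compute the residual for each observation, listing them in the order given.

1.2, -0.4, -1.8, 0.2, 0.6, 0.2, 0

x=20: ŷ = 11 + 0.5·20 = 21; e = 22.2 − 21 = 1.2
x=30: ŷ = 11 + 0.5·30 = 26; e = 25.6 − 26 = -0.4
x=40: ŷ = 11 + 0.5·40 = 31; e = 29.2 − 31 = -1.8
x=50: ŷ = 11 + 0.5·50 = 36; e = 36.2 − 36 = 0.2
x=60: ŷ = 11 + 0.5·60 = 41; e = 41.6 − 41 = 0.6
x=70: ŷ = 11 + 0.5·70 = 46; e = 46.2 − 46 = 0.2
x=80: ŷ = 11 + 0.5·80 = 51; e = 51 − 51 = 0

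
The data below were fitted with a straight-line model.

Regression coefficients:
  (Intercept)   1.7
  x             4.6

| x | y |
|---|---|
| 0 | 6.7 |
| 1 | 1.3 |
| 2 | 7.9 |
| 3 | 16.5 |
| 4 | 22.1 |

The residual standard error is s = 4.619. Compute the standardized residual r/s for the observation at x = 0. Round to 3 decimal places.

1.082

ŷ = 1.7 + 4.6·0 = 1.7
r = 6.7 − 1.7 = 5
r/s = 5 / 4.619 = 1.082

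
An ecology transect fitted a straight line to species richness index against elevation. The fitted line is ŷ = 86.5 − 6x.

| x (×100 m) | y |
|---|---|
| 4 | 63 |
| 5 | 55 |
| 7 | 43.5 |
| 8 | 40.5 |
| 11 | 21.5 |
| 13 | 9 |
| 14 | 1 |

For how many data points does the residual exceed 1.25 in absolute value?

x=4: ŷ = 86.5 − 6·4 = 62.5; r = 63 − 62.5 = 0.5
x=5: ŷ = 86.5 − 6·5 = 56.5; r = 55 − 56.5 = -1.5
x=7: ŷ = 86.5 − 6·7 = 44.5; r = 43.5 − 44.5 = -1
x=8: ŷ = 86.5 − 6·8 = 38.5; r = 40.5 − 38.5 = 2
x=11: ŷ = 86.5 − 6·11 = 20.5; r = 21.5 − 20.5 = 1
x=13: ŷ = 86.5 − 6·13 = 8.5; r = 9 − 8.5 = 0.5
x=14: ŷ = 86.5 − 6·14 = 2.5; r = 1 − 2.5 = -1.5
|r| > 1.25: x=5 (|r|=1.5), x=8 (|r|=2), x=14 (|r|=1.5) → 3

3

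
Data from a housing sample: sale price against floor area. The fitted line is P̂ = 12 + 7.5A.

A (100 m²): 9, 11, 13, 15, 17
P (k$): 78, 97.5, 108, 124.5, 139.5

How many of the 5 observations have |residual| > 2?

A=9: P̂ = 12 + 7.5·9 = 79.5; r = 78 − 79.5 = -1.5
A=11: P̂ = 12 + 7.5·11 = 94.5; r = 97.5 − 94.5 = 3
A=13: P̂ = 12 + 7.5·13 = 109.5; r = 108 − 109.5 = -1.5
A=15: P̂ = 12 + 7.5·15 = 124.5; r = 124.5 − 124.5 = 0
A=17: P̂ = 12 + 7.5·17 = 139.5; r = 139.5 − 139.5 = 0
|r| > 2: A=11 (|r|=3) → 1

1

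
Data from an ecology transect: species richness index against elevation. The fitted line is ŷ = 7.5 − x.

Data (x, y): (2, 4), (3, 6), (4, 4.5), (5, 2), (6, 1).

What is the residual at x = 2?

e = -1.5

ŷ = 7.5 − 2 = 5.5
e = 4 − 5.5 = -1.5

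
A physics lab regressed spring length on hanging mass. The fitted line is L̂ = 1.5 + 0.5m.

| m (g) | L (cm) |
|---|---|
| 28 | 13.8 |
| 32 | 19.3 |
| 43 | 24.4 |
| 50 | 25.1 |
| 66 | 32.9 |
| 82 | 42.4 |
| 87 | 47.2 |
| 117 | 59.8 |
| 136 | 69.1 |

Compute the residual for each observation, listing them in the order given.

m=28: L̂ = 1.5 + 0.5·28 = 15.5; e = 13.8 − 15.5 = -1.7
m=32: L̂ = 1.5 + 0.5·32 = 17.5; e = 19.3 − 17.5 = 1.8
m=43: L̂ = 1.5 + 0.5·43 = 23; e = 24.4 − 23 = 1.4
m=50: L̂ = 1.5 + 0.5·50 = 26.5; e = 25.1 − 26.5 = -1.4
m=66: L̂ = 1.5 + 0.5·66 = 34.5; e = 32.9 − 34.5 = -1.6
m=82: L̂ = 1.5 + 0.5·82 = 42.5; e = 42.4 − 42.5 = -0.1
m=87: L̂ = 1.5 + 0.5·87 = 45; e = 47.2 − 45 = 2.2
m=117: L̂ = 1.5 + 0.5·117 = 60; e = 59.8 − 60 = -0.2
m=136: L̂ = 1.5 + 0.5·136 = 69.5; e = 69.1 − 69.5 = -0.4

-1.7, 1.8, 1.4, -1.4, -1.6, -0.1, 2.2, -0.2, -0.4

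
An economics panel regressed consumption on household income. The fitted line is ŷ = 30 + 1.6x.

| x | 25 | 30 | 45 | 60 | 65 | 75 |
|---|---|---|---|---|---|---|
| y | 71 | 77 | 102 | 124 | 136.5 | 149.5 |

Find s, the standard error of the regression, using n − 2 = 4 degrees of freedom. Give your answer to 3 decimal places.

s = 1.768

x=25: ŷ = 30 + 1.6·25 = 70; r = 71 − 70 = 1
x=30: ŷ = 30 + 1.6·30 = 78; r = 77 − 78 = -1
x=45: ŷ = 30 + 1.6·45 = 102; r = 102 − 102 = 0
x=60: ŷ = 30 + 1.6·60 = 126; r = 124 − 126 = -2
x=65: ŷ = 30 + 1.6·65 = 134; r = 136.5 − 134 = 2.5
x=75: ŷ = 30 + 1.6·75 = 150; r = 149.5 − 150 = -0.5
SSE = 1 + 1 + 0 + 4 + 6.25 + 0.25 = 12.5
s = √(12.5/4) = √3.125 ≈ 1.768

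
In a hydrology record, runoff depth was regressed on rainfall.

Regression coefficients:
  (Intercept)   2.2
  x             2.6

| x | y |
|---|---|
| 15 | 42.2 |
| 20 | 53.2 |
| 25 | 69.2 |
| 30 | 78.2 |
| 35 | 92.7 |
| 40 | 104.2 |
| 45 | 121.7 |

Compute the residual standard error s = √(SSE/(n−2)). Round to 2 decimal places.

s = 2.02

x=15: ŷ = 2.2 + 2.6·15 = 41.2; r = 42.2 − 41.2 = 1
x=20: ŷ = 2.2 + 2.6·20 = 54.2; r = 53.2 − 54.2 = -1
x=25: ŷ = 2.2 + 2.6·25 = 67.2; r = 69.2 − 67.2 = 2
x=30: ŷ = 2.2 + 2.6·30 = 80.2; r = 78.2 − 80.2 = -2
x=35: ŷ = 2.2 + 2.6·35 = 93.2; r = 92.7 − 93.2 = -0.5
x=40: ŷ = 2.2 + 2.6·40 = 106.2; r = 104.2 − 106.2 = -2
x=45: ŷ = 2.2 + 2.6·45 = 119.2; r = 121.7 − 119.2 = 2.5
SSE = 1 + 1 + 4 + 4 + 0.25 + 4 + 6.25 = 20.5
s = √(20.5/5) = √4.1 ≈ 2.02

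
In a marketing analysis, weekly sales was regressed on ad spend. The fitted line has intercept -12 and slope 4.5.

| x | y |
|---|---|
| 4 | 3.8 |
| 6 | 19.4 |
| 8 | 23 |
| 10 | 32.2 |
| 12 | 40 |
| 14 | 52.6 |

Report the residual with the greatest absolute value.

r = 4.4

x=4: ŷ = -12 + 4.5·4 = 6; r = 3.8 − 6 = -2.2
x=6: ŷ = -12 + 4.5·6 = 15; r = 19.4 − 15 = 4.4
x=8: ŷ = -12 + 4.5·8 = 24; r = 23 − 24 = -1
x=10: ŷ = -12 + 4.5·10 = 33; r = 32.2 − 33 = -0.8
x=12: ŷ = -12 + 4.5·12 = 42; r = 40 − 42 = -2
x=14: ŷ = -12 + 4.5·14 = 51; r = 52.6 − 51 = 1.6
Largest |r| is 4.4 at x = 6, residual 4.4.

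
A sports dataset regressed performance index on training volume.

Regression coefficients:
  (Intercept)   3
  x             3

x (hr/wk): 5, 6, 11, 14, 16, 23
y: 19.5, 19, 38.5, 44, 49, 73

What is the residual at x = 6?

r = -2

ŷ = 3 + 3·6 = 21
r = 19 − 21 = -2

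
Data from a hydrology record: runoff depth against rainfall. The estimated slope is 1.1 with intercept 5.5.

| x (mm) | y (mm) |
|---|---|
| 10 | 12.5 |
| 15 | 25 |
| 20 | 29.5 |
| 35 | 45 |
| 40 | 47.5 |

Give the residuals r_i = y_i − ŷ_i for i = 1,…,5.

-4, 3, 2, 1, -2

x=10: ŷ = 5.5 + 1.1·10 = 16.5; r = 12.5 − 16.5 = -4
x=15: ŷ = 5.5 + 1.1·15 = 22; r = 25 − 22 = 3
x=20: ŷ = 5.5 + 1.1·20 = 27.5; r = 29.5 − 27.5 = 2
x=35: ŷ = 5.5 + 1.1·35 = 44; r = 45 − 44 = 1
x=40: ŷ = 5.5 + 1.1·40 = 49.5; r = 47.5 − 49.5 = -2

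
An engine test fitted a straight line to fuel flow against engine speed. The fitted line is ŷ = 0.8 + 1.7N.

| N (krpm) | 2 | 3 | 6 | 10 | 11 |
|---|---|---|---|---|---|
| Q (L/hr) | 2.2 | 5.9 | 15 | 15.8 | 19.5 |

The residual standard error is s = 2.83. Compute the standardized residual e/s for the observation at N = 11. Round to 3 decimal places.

ŷ = 0.8 + 1.7·11 = 19.5
e = 19.5 − 19.5 = 0
e/s = 0 / 2.83 = 0.000

0.000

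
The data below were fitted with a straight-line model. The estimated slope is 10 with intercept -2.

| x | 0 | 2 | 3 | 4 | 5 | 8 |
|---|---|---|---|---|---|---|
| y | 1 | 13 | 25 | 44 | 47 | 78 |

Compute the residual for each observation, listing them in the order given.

3, -5, -3, 6, -1, 0

x=0: ŷ = -2 + 10·0 = -2; e = 1 − (-2) = 3
x=2: ŷ = -2 + 10·2 = 18; e = 13 − 18 = -5
x=3: ŷ = -2 + 10·3 = 28; e = 25 − 28 = -3
x=4: ŷ = -2 + 10·4 = 38; e = 44 − 38 = 6
x=5: ŷ = -2 + 10·5 = 48; e = 47 − 48 = -1
x=8: ŷ = -2 + 10·8 = 78; e = 78 − 78 = 0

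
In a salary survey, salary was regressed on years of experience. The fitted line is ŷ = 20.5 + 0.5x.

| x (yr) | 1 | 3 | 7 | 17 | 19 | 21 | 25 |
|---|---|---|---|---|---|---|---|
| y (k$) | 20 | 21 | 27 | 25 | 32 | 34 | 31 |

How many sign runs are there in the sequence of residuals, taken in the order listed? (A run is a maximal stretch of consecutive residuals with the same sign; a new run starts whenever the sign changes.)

x=1: ŷ = 20.5 + 0.5·1 = 21; e = 20 − 21 = -1
x=3: ŷ = 20.5 + 0.5·3 = 22; e = 21 − 22 = -1
x=7: ŷ = 20.5 + 0.5·7 = 24; e = 27 − 24 = 3
x=17: ŷ = 20.5 + 0.5·17 = 29; e = 25 − 29 = -4
x=19: ŷ = 20.5 + 0.5·19 = 30; e = 32 − 30 = 2
x=21: ŷ = 20.5 + 0.5·21 = 31; e = 34 − 31 = 3
x=25: ŷ = 20.5 + 0.5·25 = 33; e = 31 − 33 = -2
Signs: − − + − + + −
Runs: −×2, +×1, −×1, +×2, −×1 → 5

5 runs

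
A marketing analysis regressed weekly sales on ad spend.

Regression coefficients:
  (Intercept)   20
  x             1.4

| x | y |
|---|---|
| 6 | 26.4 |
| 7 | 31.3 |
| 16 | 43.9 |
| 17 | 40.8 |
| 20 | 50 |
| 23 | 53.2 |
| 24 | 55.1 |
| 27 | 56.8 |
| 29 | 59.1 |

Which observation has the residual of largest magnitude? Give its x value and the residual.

x = 17, r = -3

x=6: ŷ = 20 + 1.4·6 = 28.4; r = 26.4 − 28.4 = -2
x=7: ŷ = 20 + 1.4·7 = 29.8; r = 31.3 − 29.8 = 1.5
x=16: ŷ = 20 + 1.4·16 = 42.4; r = 43.9 − 42.4 = 1.5
x=17: ŷ = 20 + 1.4·17 = 43.8; r = 40.8 − 43.8 = -3
x=20: ŷ = 20 + 1.4·20 = 48; r = 50 − 48 = 2
x=23: ŷ = 20 + 1.4·23 = 52.2; r = 53.2 − 52.2 = 1
x=24: ŷ = 20 + 1.4·24 = 53.6; r = 55.1 − 53.6 = 1.5
x=27: ŷ = 20 + 1.4·27 = 57.8; r = 56.8 − 57.8 = -1
x=29: ŷ = 20 + 1.4·29 = 60.6; r = 59.1 − 60.6 = -1.5
Largest |r| is 3 at x = 17, residual -3.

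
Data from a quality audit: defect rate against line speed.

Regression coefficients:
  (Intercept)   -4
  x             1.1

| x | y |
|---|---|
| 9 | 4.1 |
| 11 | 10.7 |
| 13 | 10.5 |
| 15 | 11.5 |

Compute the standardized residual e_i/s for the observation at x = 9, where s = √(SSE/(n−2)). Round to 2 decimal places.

-0.77

x=9: ŷ = -4 + 1.1·9 = 5.9; e = 4.1 − 5.9 = -1.8
x=11: ŷ = -4 + 1.1·11 = 8.1; e = 10.7 − 8.1 = 2.6
x=13: ŷ = -4 + 1.1·13 = 10.3; e = 10.5 − 10.3 = 0.2
x=15: ŷ = -4 + 1.1·15 = 12.5; e = 11.5 − 12.5 = -1
SSE = 3.24 + 6.76 + 0.04 + 1 = 11.04
s = √(11.04/2) = 2.34947
e/s = -1.8 / 2.34947 = -0.77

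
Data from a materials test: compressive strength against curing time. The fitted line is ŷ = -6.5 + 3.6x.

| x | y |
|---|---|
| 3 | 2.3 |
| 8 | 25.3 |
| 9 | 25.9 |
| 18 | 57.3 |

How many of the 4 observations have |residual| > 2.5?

x=3: ŷ = -6.5 + 3.6·3 = 4.3; e = 2.3 − 4.3 = -2
x=8: ŷ = -6.5 + 3.6·8 = 22.3; e = 25.3 − 22.3 = 3
x=9: ŷ = -6.5 + 3.6·9 = 25.9; e = 25.9 − 25.9 = 0
x=18: ŷ = -6.5 + 3.6·18 = 58.3; e = 57.3 − 58.3 = -1
|e| > 2.5: x=8 (|e|=3) → 1

1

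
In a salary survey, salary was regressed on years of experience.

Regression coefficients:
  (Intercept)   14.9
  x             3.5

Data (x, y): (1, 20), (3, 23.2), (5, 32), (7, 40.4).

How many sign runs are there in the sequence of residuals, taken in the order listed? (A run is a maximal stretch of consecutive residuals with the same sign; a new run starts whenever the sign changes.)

x=1: ŷ = 14.9 + 3.5·1 = 18.4; e = 20 − 18.4 = 1.6
x=3: ŷ = 14.9 + 3.5·3 = 25.4; e = 23.2 − 25.4 = -2.2
x=5: ŷ = 14.9 + 3.5·5 = 32.4; e = 32 − 32.4 = -0.4
x=7: ŷ = 14.9 + 3.5·7 = 39.4; e = 40.4 − 39.4 = 1
Signs: + − − +
Runs: +×1, −×2, +×1 → 3

3 runs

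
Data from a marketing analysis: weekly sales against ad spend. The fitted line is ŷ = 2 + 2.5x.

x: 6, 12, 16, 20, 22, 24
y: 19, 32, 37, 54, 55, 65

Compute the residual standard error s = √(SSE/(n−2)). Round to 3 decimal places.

x=6: ŷ = 2 + 2.5·6 = 17; e = 19 − 17 = 2
x=12: ŷ = 2 + 2.5·12 = 32; e = 32 − 32 = 0
x=16: ŷ = 2 + 2.5·16 = 42; e = 37 − 42 = -5
x=20: ŷ = 2 + 2.5·20 = 52; e = 54 − 52 = 2
x=22: ŷ = 2 + 2.5·22 = 57; e = 55 − 57 = -2
x=24: ŷ = 2 + 2.5·24 = 62; e = 65 − 62 = 3
SSE = 4 + 0 + 25 + 4 + 4 + 9 = 46
s = √(46/4) = √11.5 ≈ 3.391

s = 3.391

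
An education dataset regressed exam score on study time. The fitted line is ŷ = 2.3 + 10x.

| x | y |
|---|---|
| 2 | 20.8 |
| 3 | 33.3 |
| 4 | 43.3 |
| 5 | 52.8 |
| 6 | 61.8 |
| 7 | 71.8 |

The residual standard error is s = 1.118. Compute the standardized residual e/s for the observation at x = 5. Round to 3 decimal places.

0.447

ŷ = 2.3 + 10·5 = 52.3
e = 52.8 − 52.3 = 0.5
e/s = 0.5 / 1.118 = 0.447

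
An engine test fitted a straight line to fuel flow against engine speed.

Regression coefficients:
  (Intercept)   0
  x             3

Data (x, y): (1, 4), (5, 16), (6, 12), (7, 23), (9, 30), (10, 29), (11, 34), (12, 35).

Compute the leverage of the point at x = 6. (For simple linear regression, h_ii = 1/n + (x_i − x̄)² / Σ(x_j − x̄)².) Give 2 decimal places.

h = 0.15

x̄ = (1 + 5 + 6 + 7 + 9 + 10 + 11 + 12)/8 = 7.625
Σ(x − x̄)² = 43.8906 + 6.89062 + 2.64062 + 0.390625 + 1.89062 + 5.64062 + 11.3906 + 19.1406 = 91.875
h = 1/8 + (-1.625)²/91.875 = 0.125 + 0.0287415 = 0.15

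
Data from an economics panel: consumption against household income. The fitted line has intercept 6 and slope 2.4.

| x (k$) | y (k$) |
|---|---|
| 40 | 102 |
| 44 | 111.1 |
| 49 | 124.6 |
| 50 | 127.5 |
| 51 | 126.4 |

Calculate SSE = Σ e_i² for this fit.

x=40: ŷ = 6 + 2.4·40 = 102; e = 102 − 102 = 0
x=44: ŷ = 6 + 2.4·44 = 111.6; e = 111.1 − 111.6 = -0.5
x=49: ŷ = 6 + 2.4·49 = 123.6; e = 124.6 − 123.6 = 1
x=50: ŷ = 6 + 2.4·50 = 126; e = 127.5 − 126 = 1.5
x=51: ŷ = 6 + 2.4·51 = 128.4; e = 126.4 − 128.4 = -2
SSE = 0 + 0.25 + 1 + 2.25 + 4 = 7.5

SSE = 7.5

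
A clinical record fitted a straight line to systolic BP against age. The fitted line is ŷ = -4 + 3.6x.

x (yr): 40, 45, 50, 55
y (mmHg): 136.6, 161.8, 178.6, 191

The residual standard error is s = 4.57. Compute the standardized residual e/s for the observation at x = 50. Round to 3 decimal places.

ŷ = -4 + 3.6·50 = 176
e = 178.6 − 176 = 2.6
e/s = 2.6 / 4.57 = 0.569

0.569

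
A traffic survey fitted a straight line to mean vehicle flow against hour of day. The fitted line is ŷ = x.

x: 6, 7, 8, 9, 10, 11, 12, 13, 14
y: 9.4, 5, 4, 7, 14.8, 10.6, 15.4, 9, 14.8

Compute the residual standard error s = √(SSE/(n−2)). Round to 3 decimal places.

s = 3.525

x=6: ŷ = 6 = 6; e = 9.4 − 6 = 3.4
x=7: ŷ = 7 = 7; e = 5 − 7 = -2
x=8: ŷ = 8 = 8; e = 4 − 8 = -4
x=9: ŷ = 9 = 9; e = 7 − 9 = -2
x=10: ŷ = 10 = 10; e = 14.8 − 10 = 4.8
x=11: ŷ = 11 = 11; e = 10.6 − 11 = -0.4
x=12: ŷ = 12 = 12; e = 15.4 − 12 = 3.4
x=13: ŷ = 13 = 13; e = 9 − 13 = -4
x=14: ŷ = 14 = 14; e = 14.8 − 14 = 0.8
SSE = 11.56 + 4 + 16 + 4 + 23.04 + 0.16 + 11.56 + 16 + 0.64 = 86.96
s = √(86.96/7) = √12.4229 ≈ 3.525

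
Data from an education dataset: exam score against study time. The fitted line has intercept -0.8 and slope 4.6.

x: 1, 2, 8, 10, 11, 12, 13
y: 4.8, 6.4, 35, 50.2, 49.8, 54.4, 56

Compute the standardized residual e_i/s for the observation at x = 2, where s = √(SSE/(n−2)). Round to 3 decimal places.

x=1: ŷ = -0.8 + 4.6·1 = 3.8; e = 4.8 − 3.8 = 1
x=2: ŷ = -0.8 + 4.6·2 = 8.4; e = 6.4 − 8.4 = -2
x=8: ŷ = -0.8 + 4.6·8 = 36; e = 35 − 36 = -1
x=10: ŷ = -0.8 + 4.6·10 = 45.2; e = 50.2 − 45.2 = 5
x=11: ŷ = -0.8 + 4.6·11 = 49.8; e = 49.8 − 49.8 = 0
x=12: ŷ = -0.8 + 4.6·12 = 54.4; e = 54.4 − 54.4 = 0
x=13: ŷ = -0.8 + 4.6·13 = 59; e = 56 − 59 = -3
SSE = 1 + 4 + 1 + 25 + 0 + 0 + 9 = 40
s = √(40/5) = 2.82843
e/s = -2 / 2.82843 = -0.707

-0.707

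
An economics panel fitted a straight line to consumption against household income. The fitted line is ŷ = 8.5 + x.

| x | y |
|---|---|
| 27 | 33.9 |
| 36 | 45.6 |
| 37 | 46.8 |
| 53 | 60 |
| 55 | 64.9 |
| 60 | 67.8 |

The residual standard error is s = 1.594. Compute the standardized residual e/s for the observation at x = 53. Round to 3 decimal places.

ŷ = 8.5 + 53 = 61.5
e = 60 − 61.5 = -1.5
e/s = -1.5 / 1.594 = -0.941

-0.941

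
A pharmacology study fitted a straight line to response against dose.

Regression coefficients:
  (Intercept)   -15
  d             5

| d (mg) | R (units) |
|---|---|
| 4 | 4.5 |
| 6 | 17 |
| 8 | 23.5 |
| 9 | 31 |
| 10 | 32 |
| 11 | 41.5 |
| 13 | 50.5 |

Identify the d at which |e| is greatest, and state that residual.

d = 10, e = -3

d=4: R̂ = -15 + 5·4 = 5; e = 4.5 − 5 = -0.5
d=6: R̂ = -15 + 5·6 = 15; e = 17 − 15 = 2
d=8: R̂ = -15 + 5·8 = 25; e = 23.5 − 25 = -1.5
d=9: R̂ = -15 + 5·9 = 30; e = 31 − 30 = 1
d=10: R̂ = -15 + 5·10 = 35; e = 32 − 35 = -3
d=11: R̂ = -15 + 5·11 = 40; e = 41.5 − 40 = 1.5
d=13: R̂ = -15 + 5·13 = 50; e = 50.5 − 50 = 0.5
Largest |e| is 3 at d = 10, residual -3.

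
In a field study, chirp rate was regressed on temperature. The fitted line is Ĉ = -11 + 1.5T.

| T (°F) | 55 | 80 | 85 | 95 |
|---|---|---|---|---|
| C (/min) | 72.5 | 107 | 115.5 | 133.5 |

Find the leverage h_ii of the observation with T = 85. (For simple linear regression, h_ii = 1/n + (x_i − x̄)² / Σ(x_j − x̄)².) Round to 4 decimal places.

h = 0.2950

T̄ = (55 + 80 + 85 + 95)/4 = 78.75
Σ(T − T̄)² = 564.062 + 1.5625 + 39.0625 + 264.062 = 868.75
h = 1/4 + (6.25)²/868.75 = 0.25 + 0.044964 = 0.2950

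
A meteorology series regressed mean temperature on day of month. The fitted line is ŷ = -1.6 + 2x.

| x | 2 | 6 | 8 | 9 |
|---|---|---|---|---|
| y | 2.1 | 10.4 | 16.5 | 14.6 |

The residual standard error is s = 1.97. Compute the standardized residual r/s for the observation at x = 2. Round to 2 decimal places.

ŷ = -1.6 + 2·2 = 2.4
r = 2.1 − 2.4 = -0.3
r/s = -0.3 / 1.97 = -0.15

-0.15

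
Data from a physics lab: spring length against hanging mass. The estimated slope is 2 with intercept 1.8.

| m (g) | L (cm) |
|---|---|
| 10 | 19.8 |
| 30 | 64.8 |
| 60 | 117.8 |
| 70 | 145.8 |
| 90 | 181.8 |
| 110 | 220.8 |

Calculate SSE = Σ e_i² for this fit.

SSE = 46

m=10: L̂ = 1.8 + 2·10 = 21.8; e = 19.8 − 21.8 = -2
m=30: L̂ = 1.8 + 2·30 = 61.8; e = 64.8 − 61.8 = 3
m=60: L̂ = 1.8 + 2·60 = 121.8; e = 117.8 − 121.8 = -4
m=70: L̂ = 1.8 + 2·70 = 141.8; e = 145.8 − 141.8 = 4
m=90: L̂ = 1.8 + 2·90 = 181.8; e = 181.8 − 181.8 = 0
m=110: L̂ = 1.8 + 2·110 = 221.8; e = 220.8 − 221.8 = -1
SSE = 4 + 9 + 16 + 16 + 0 + 1 = 46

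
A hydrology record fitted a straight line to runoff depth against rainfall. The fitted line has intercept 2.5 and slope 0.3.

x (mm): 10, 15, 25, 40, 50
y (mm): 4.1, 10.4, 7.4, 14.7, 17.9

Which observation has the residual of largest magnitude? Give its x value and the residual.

x=10: ŷ = 2.5 + 0.3·10 = 5.5; e = 4.1 − 5.5 = -1.4
x=15: ŷ = 2.5 + 0.3·15 = 7; e = 10.4 − 7 = 3.4
x=25: ŷ = 2.5 + 0.3·25 = 10; e = 7.4 − 10 = -2.6
x=40: ŷ = 2.5 + 0.3·40 = 14.5; e = 14.7 − 14.5 = 0.2
x=50: ŷ = 2.5 + 0.3·50 = 17.5; e = 17.9 − 17.5 = 0.4
Largest |e| is 3.4 at x = 15, residual 3.4.

x = 15, e = 3.4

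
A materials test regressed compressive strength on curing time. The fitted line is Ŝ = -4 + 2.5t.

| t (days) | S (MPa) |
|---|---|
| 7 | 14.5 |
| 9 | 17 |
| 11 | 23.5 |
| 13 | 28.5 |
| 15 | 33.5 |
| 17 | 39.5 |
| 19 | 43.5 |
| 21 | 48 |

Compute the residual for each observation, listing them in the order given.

1, -1.5, 0, 0, 0, 1, 0, -0.5

t=7: Ŝ = -4 + 2.5·7 = 13.5; r = 14.5 − 13.5 = 1
t=9: Ŝ = -4 + 2.5·9 = 18.5; r = 17 − 18.5 = -1.5
t=11: Ŝ = -4 + 2.5·11 = 23.5; r = 23.5 − 23.5 = 0
t=13: Ŝ = -4 + 2.5·13 = 28.5; r = 28.5 − 28.5 = 0
t=15: Ŝ = -4 + 2.5·15 = 33.5; r = 33.5 − 33.5 = 0
t=17: Ŝ = -4 + 2.5·17 = 38.5; r = 39.5 − 38.5 = 1
t=19: Ŝ = -4 + 2.5·19 = 43.5; r = 43.5 − 43.5 = 0
t=21: Ŝ = -4 + 2.5·21 = 48.5; r = 48 − 48.5 = -0.5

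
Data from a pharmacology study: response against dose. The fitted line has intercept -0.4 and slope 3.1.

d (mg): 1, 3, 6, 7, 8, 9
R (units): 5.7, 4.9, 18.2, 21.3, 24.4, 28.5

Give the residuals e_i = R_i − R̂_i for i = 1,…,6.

d=1: R̂ = -0.4 + 3.1·1 = 2.7; e = 5.7 − 2.7 = 3
d=3: R̂ = -0.4 + 3.1·3 = 8.9; e = 4.9 − 8.9 = -4
d=6: R̂ = -0.4 + 3.1·6 = 18.2; e = 18.2 − 18.2 = 0
d=7: R̂ = -0.4 + 3.1·7 = 21.3; e = 21.3 − 21.3 = 0
d=8: R̂ = -0.4 + 3.1·8 = 24.4; e = 24.4 − 24.4 = 0
d=9: R̂ = -0.4 + 3.1·9 = 27.5; e = 28.5 − 27.5 = 1

3, -4, 0, 0, 0, 1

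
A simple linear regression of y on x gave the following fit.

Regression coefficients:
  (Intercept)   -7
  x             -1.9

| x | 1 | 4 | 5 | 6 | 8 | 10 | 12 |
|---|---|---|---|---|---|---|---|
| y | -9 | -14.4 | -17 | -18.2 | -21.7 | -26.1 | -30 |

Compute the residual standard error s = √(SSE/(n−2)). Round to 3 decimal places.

x=1: ŷ = -7 − 1.9·1 = -8.9; e = -9 − (-8.9) = -0.1
x=4: ŷ = -7 − 1.9·4 = -14.6; e = -14.4 − (-14.6) = 0.2
x=5: ŷ = -7 − 1.9·5 = -16.5; e = -17 − (-16.5) = -0.5
x=6: ŷ = -7 − 1.9·6 = -18.4; e = -18.2 − (-18.4) = 0.2
x=8: ŷ = -7 − 1.9·8 = -22.2; e = -21.7 − (-22.2) = 0.5
x=10: ŷ = -7 − 1.9·10 = -26; e = -26.1 − (-26) = -0.1
x=12: ŷ = -7 − 1.9·12 = -29.8; e = -30 − (-29.8) = -0.2
SSE = 0.01 + 0.04 + 0.25 + 0.04 + 0.25 + 0.01 + 0.04 = 0.64
s = √(0.64/5) = √0.128 ≈ 0.358

s = 0.358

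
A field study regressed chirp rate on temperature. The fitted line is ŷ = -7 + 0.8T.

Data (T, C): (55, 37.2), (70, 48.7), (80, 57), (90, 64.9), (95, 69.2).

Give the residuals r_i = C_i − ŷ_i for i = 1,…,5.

0.2, -0.3, 0, -0.1, 0.2

T=55: ŷ = -7 + 0.8·55 = 37; r = 37.2 − 37 = 0.2
T=70: ŷ = -7 + 0.8·70 = 49; r = 48.7 − 49 = -0.3
T=80: ŷ = -7 + 0.8·80 = 57; r = 57 − 57 = 0
T=90: ŷ = -7 + 0.8·90 = 65; r = 64.9 − 65 = -0.1
T=95: ŷ = -7 + 0.8·95 = 69; r = 69.2 − 69 = 0.2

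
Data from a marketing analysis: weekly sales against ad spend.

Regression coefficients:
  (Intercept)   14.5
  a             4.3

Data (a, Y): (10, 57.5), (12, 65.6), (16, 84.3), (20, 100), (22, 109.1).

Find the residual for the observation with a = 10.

Ŷ = 14.5 + 4.3·10 = 57.5
e = 57.5 − 57.5 = 0

e = 0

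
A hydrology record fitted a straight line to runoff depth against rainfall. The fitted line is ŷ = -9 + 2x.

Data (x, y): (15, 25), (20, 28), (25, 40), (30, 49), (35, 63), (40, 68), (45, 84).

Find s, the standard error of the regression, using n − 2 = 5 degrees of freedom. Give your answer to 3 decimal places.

s = 3.225

x=15: ŷ = -9 + 2·15 = 21; r = 25 − 21 = 4
x=20: ŷ = -9 + 2·20 = 31; r = 28 − 31 = -3
x=25: ŷ = -9 + 2·25 = 41; r = 40 − 41 = -1
x=30: ŷ = -9 + 2·30 = 51; r = 49 − 51 = -2
x=35: ŷ = -9 + 2·35 = 61; r = 63 − 61 = 2
x=40: ŷ = -9 + 2·40 = 71; r = 68 − 71 = -3
x=45: ŷ = -9 + 2·45 = 81; r = 84 − 81 = 3
SSE = 16 + 9 + 1 + 4 + 4 + 9 + 9 = 52
s = √(52/5) = √10.4 ≈ 3.225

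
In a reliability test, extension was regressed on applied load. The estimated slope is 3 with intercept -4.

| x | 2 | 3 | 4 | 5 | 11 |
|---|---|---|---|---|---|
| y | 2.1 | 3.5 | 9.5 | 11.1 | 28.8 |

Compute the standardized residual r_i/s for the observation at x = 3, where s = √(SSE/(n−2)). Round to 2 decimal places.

x=2: ŷ = -4 + 3·2 = 2; r = 2.1 − 2 = 0.1
x=3: ŷ = -4 + 3·3 = 5; r = 3.5 − 5 = -1.5
x=4: ŷ = -4 + 3·4 = 8; r = 9.5 − 8 = 1.5
x=5: ŷ = -4 + 3·5 = 11; r = 11.1 − 11 = 0.1
x=11: ŷ = -4 + 3·11 = 29; r = 28.8 − 29 = -0.2
SSE = 0.01 + 2.25 + 2.25 + 0.01 + 0.04 = 4.56
s = √(4.56/3) = 1.23288
r/s = -1.5 / 1.23288 = -1.22

-1.22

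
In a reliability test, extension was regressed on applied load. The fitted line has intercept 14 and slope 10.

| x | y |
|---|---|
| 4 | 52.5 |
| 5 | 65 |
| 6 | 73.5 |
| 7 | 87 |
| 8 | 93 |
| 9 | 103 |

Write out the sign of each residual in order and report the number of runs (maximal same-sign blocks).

x=4: ŷ = 14 + 10·4 = 54; e = 52.5 − 54 = -1.5
x=5: ŷ = 14 + 10·5 = 64; e = 65 − 64 = 1
x=6: ŷ = 14 + 10·6 = 74; e = 73.5 − 74 = -0.5
x=7: ŷ = 14 + 10·7 = 84; e = 87 − 84 = 3
x=8: ŷ = 14 + 10·8 = 94; e = 93 − 94 = -1
x=9: ŷ = 14 + 10·9 = 104; e = 103 − 104 = -1
Signs: − + − + − −
Runs: −×1, +×1, −×1, +×1, −×2 → 5

5 runs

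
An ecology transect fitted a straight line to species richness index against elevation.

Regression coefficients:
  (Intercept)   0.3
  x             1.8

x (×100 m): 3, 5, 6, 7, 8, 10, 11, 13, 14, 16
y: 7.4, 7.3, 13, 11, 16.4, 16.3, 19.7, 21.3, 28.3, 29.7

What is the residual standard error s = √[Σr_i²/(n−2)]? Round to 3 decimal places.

s = 2.095

x=3: ŷ = 0.3 + 1.8·3 = 5.7; r = 7.4 − 5.7 = 1.7
x=5: ŷ = 0.3 + 1.8·5 = 9.3; r = 7.3 − 9.3 = -2
x=6: ŷ = 0.3 + 1.8·6 = 11.1; r = 13 − 11.1 = 1.9
x=7: ŷ = 0.3 + 1.8·7 = 12.9; r = 11 − 12.9 = -1.9
x=8: ŷ = 0.3 + 1.8·8 = 14.7; r = 16.4 − 14.7 = 1.7
x=10: ŷ = 0.3 + 1.8·10 = 18.3; r = 16.3 − 18.3 = -2
x=11: ŷ = 0.3 + 1.8·11 = 20.1; r = 19.7 − 20.1 = -0.4
x=13: ŷ = 0.3 + 1.8·13 = 23.7; r = 21.3 − 23.7 = -2.4
x=14: ŷ = 0.3 + 1.8·14 = 25.5; r = 28.3 − 25.5 = 2.8
x=16: ŷ = 0.3 + 1.8·16 = 29.1; r = 29.7 − 29.1 = 0.6
SSE = 2.89 + 4 + 3.61 + 3.61 + 2.89 + 4 + 0.16 + 5.76 + 7.84 + 0.36 = 35.12
s = √(35.12/8) = √4.39 ≈ 2.095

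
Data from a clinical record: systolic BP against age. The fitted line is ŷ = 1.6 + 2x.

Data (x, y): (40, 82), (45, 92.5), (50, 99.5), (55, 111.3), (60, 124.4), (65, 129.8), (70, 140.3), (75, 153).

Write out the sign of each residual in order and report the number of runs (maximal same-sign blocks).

x=40: ŷ = 1.6 + 2·40 = 81.6; e = 82 − 81.6 = 0.4
x=45: ŷ = 1.6 + 2·45 = 91.6; e = 92.5 − 91.6 = 0.9
x=50: ŷ = 1.6 + 2·50 = 101.6; e = 99.5 − 101.6 = -2.1
x=55: ŷ = 1.6 + 2·55 = 111.6; e = 111.3 − 111.6 = -0.3
x=60: ŷ = 1.6 + 2·60 = 121.6; e = 124.4 − 121.6 = 2.8
x=65: ŷ = 1.6 + 2·65 = 131.6; e = 129.8 − 131.6 = -1.8
x=70: ŷ = 1.6 + 2·70 = 141.6; e = 140.3 − 141.6 = -1.3
x=75: ŷ = 1.6 + 2·75 = 151.6; e = 153 − 151.6 = 1.4
Signs: + + − − + − − +
Runs: +×2, −×2, +×1, −×2, +×1 → 5

5 runs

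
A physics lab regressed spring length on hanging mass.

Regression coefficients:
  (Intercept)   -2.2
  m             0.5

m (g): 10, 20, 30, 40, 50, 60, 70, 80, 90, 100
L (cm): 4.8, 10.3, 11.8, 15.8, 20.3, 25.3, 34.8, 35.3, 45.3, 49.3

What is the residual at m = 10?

r = 2

L̂ = -2.2 + 0.5·10 = 2.8
r = 4.8 − 2.8 = 2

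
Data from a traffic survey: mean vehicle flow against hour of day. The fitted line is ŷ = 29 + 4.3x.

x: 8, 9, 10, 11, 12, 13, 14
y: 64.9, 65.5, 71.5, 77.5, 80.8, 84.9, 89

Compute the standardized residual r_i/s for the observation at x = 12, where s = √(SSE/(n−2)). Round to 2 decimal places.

x=8: ŷ = 29 + 4.3·8 = 63.4; r = 64.9 − 63.4 = 1.5
x=9: ŷ = 29 + 4.3·9 = 67.7; r = 65.5 − 67.7 = -2.2
x=10: ŷ = 29 + 4.3·10 = 72; r = 71.5 − 72 = -0.5
x=11: ŷ = 29 + 4.3·11 = 76.3; r = 77.5 − 76.3 = 1.2
x=12: ŷ = 29 + 4.3·12 = 80.6; r = 80.8 − 80.6 = 0.2
x=13: ŷ = 29 + 4.3·13 = 84.9; r = 84.9 − 84.9 = 0
x=14: ŷ = 29 + 4.3·14 = 89.2; r = 89 − 89.2 = -0.2
SSE = 2.25 + 4.84 + 0.25 + 1.44 + 0.04 + 0 + 0.04 = 8.86
s = √(8.86/5) = 1.33116
r/s = 0.2 / 1.33116 = 0.15

0.15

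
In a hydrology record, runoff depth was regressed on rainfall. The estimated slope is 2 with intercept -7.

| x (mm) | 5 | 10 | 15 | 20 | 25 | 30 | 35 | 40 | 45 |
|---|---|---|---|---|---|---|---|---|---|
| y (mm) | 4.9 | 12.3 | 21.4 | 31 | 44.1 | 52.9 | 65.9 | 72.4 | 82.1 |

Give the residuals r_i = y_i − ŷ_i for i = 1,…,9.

1.9, -0.7, -1.6, -2, 1.1, -0.1, 2.9, -0.6, -0.9

x=5: ŷ = -7 + 2·5 = 3; r = 4.9 − 3 = 1.9
x=10: ŷ = -7 + 2·10 = 13; r = 12.3 − 13 = -0.7
x=15: ŷ = -7 + 2·15 = 23; r = 21.4 − 23 = -1.6
x=20: ŷ = -7 + 2·20 = 33; r = 31 − 33 = -2
x=25: ŷ = -7 + 2·25 = 43; r = 44.1 − 43 = 1.1
x=30: ŷ = -7 + 2·30 = 53; r = 52.9 − 53 = -0.1
x=35: ŷ = -7 + 2·35 = 63; r = 65.9 − 63 = 2.9
x=40: ŷ = -7 + 2·40 = 73; r = 72.4 − 73 = -0.6
x=45: ŷ = -7 + 2·45 = 83; r = 82.1 − 83 = -0.9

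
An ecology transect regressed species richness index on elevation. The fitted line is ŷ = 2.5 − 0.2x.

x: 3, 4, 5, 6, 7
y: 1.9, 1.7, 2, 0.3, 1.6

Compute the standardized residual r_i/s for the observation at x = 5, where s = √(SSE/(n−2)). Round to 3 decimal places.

x=3: ŷ = 2.5 − 0.2·3 = 1.9; r = 1.9 − 1.9 = 0
x=4: ŷ = 2.5 − 0.2·4 = 1.7; r = 1.7 − 1.7 = 0
x=5: ŷ = 2.5 − 0.2·5 = 1.5; r = 2 − 1.5 = 0.5
x=6: ŷ = 2.5 − 0.2·6 = 1.3; r = 0.3 − 1.3 = -1
x=7: ŷ = 2.5 − 0.2·7 = 1.1; r = 1.6 − 1.1 = 0.5
SSE = 0 + 0 + 0.25 + 1 + 0.25 = 1.5
s = √(1.5/3) = 0.707107
r/s = 0.5 / 0.707107 = 0.707

0.707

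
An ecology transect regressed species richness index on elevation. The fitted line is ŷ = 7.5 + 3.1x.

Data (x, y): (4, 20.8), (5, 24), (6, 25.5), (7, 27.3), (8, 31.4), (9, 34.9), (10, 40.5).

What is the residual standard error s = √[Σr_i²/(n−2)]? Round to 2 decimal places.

s = 1.47

x=4: ŷ = 7.5 + 3.1·4 = 19.9; r = 20.8 − 19.9 = 0.9
x=5: ŷ = 7.5 + 3.1·5 = 23; r = 24 − 23 = 1
x=6: ŷ = 7.5 + 3.1·6 = 26.1; r = 25.5 − 26.1 = -0.6
x=7: ŷ = 7.5 + 3.1·7 = 29.2; r = 27.3 − 29.2 = -1.9
x=8: ŷ = 7.5 + 3.1·8 = 32.3; r = 31.4 − 32.3 = -0.9
x=9: ŷ = 7.5 + 3.1·9 = 35.4; r = 34.9 − 35.4 = -0.5
x=10: ŷ = 7.5 + 3.1·10 = 38.5; r = 40.5 − 38.5 = 2
SSE = 0.81 + 1 + 0.36 + 3.61 + 0.81 + 0.25 + 4 = 10.84
s = √(10.84/5) = √2.168 ≈ 1.47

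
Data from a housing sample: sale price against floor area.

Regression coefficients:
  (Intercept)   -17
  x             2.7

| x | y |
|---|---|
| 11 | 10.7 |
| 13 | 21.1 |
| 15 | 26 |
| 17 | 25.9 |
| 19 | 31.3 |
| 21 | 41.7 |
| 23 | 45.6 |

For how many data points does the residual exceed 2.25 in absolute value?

4

x=11: ŷ = -17 + 2.7·11 = 12.7; e = 10.7 − 12.7 = -2
x=13: ŷ = -17 + 2.7·13 = 18.1; e = 21.1 − 18.1 = 3
x=15: ŷ = -17 + 2.7·15 = 23.5; e = 26 − 23.5 = 2.5
x=17: ŷ = -17 + 2.7·17 = 28.9; e = 25.9 − 28.9 = -3
x=19: ŷ = -17 + 2.7·19 = 34.3; e = 31.3 − 34.3 = -3
x=21: ŷ = -17 + 2.7·21 = 39.7; e = 41.7 − 39.7 = 2
x=23: ŷ = -17 + 2.7·23 = 45.1; e = 45.6 − 45.1 = 0.5
|e| > 2.25: x=13 (|e|=3), x=15 (|e|=2.5), x=17 (|e|=3), x=19 (|e|=3) → 4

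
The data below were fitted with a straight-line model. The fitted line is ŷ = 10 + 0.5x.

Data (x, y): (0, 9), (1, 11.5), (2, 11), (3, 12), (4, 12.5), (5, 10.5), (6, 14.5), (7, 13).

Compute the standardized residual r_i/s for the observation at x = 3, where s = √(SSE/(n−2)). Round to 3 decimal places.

x=0: ŷ = 10 + 0.5·0 = 10; r = 9 − 10 = -1
x=1: ŷ = 10 + 0.5·1 = 10.5; r = 11.5 − 10.5 = 1
x=2: ŷ = 10 + 0.5·2 = 11; r = 11 − 11 = 0
x=3: ŷ = 10 + 0.5·3 = 11.5; r = 12 − 11.5 = 0.5
x=4: ŷ = 10 + 0.5·4 = 12; r = 12.5 − 12 = 0.5
x=5: ŷ = 10 + 0.5·5 = 12.5; r = 10.5 − 12.5 = -2
x=6: ŷ = 10 + 0.5·6 = 13; r = 14.5 − 13 = 1.5
x=7: ŷ = 10 + 0.5·7 = 13.5; r = 13 − 13.5 = -0.5
SSE = 1 + 1 + 0 + 0.25 + 0.25 + 4 + 2.25 + 0.25 = 9
s = √(9/6) = 1.22474
r/s = 0.5 / 1.22474 = 0.408

0.408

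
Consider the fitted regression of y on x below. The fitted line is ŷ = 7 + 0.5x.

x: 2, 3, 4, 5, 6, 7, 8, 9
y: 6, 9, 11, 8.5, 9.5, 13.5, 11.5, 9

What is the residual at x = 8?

ŷ = 7 + 0.5·8 = 11
r = 11.5 − 11 = 0.5

r = 0.5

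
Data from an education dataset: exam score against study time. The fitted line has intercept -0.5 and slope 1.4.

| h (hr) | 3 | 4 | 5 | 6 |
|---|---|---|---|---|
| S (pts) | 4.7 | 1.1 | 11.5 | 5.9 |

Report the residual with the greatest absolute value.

h=3: ŷ = -0.5 + 1.4·3 = 3.7; r = 4.7 − 3.7 = 1
h=4: ŷ = -0.5 + 1.4·4 = 5.1; r = 1.1 − 5.1 = -4
h=5: ŷ = -0.5 + 1.4·5 = 6.5; r = 11.5 − 6.5 = 5
h=6: ŷ = -0.5 + 1.4·6 = 7.9; r = 5.9 − 7.9 = -2
Largest |r| is 5 at h = 5, residual 5.

r = 5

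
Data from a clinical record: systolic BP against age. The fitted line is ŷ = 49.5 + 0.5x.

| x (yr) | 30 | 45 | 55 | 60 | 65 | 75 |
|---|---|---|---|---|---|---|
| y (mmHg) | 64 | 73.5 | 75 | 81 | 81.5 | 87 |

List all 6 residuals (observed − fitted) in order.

-0.5, 1.5, -2, 1.5, -0.5, 0

x=30: ŷ = 49.5 + 0.5·30 = 64.5; e = 64 − 64.5 = -0.5
x=45: ŷ = 49.5 + 0.5·45 = 72; e = 73.5 − 72 = 1.5
x=55: ŷ = 49.5 + 0.5·55 = 77; e = 75 − 77 = -2
x=60: ŷ = 49.5 + 0.5·60 = 79.5; e = 81 − 79.5 = 1.5
x=65: ŷ = 49.5 + 0.5·65 = 82; e = 81.5 − 82 = -0.5
x=75: ŷ = 49.5 + 0.5·75 = 87; e = 87 − 87 = 0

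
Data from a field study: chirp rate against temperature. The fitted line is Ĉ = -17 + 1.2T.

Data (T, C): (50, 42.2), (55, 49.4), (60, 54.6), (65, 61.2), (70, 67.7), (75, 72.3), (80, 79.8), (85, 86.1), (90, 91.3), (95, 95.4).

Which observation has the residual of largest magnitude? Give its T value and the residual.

T = 95, r = -1.6

T=50: Ĉ = -17 + 1.2·50 = 43; r = 42.2 − 43 = -0.8
T=55: Ĉ = -17 + 1.2·55 = 49; r = 49.4 − 49 = 0.4
T=60: Ĉ = -17 + 1.2·60 = 55; r = 54.6 − 55 = -0.4
T=65: Ĉ = -17 + 1.2·65 = 61; r = 61.2 − 61 = 0.2
T=70: Ĉ = -17 + 1.2·70 = 67; r = 67.7 − 67 = 0.7
T=75: Ĉ = -17 + 1.2·75 = 73; r = 72.3 − 73 = -0.7
T=80: Ĉ = -17 + 1.2·80 = 79; r = 79.8 − 79 = 0.8
T=85: Ĉ = -17 + 1.2·85 = 85; r = 86.1 − 85 = 1.1
T=90: Ĉ = -17 + 1.2·90 = 91; r = 91.3 − 91 = 0.3
T=95: Ĉ = -17 + 1.2·95 = 97; r = 95.4 − 97 = -1.6
Largest |r| is 1.6 at T = 95, residual -1.6.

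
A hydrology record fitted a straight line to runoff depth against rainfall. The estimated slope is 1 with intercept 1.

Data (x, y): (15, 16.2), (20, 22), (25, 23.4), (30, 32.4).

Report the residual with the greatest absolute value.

x=15: ŷ = 1 + 15 = 16; r = 16.2 − 16 = 0.2
x=20: ŷ = 1 + 20 = 21; r = 22 − 21 = 1
x=25: ŷ = 1 + 25 = 26; r = 23.4 − 26 = -2.6
x=30: ŷ = 1 + 30 = 31; r = 32.4 − 31 = 1.4
Largest |r| is 2.6 at x = 25, residual -2.6.

r = -2.6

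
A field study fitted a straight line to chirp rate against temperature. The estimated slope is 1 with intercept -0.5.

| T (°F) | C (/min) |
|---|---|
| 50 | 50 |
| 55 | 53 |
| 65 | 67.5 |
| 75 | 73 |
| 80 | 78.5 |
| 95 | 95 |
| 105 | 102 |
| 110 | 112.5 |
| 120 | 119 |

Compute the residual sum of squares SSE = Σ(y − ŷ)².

T=50: Ĉ = -0.5 + 50 = 49.5; r = 50 − 49.5 = 0.5
T=55: Ĉ = -0.5 + 55 = 54.5; r = 53 − 54.5 = -1.5
T=65: Ĉ = -0.5 + 65 = 64.5; r = 67.5 − 64.5 = 3
T=75: Ĉ = -0.5 + 75 = 74.5; r = 73 − 74.5 = -1.5
T=80: Ĉ = -0.5 + 80 = 79.5; r = 78.5 − 79.5 = -1
T=95: Ĉ = -0.5 + 95 = 94.5; r = 95 − 94.5 = 0.5
T=105: Ĉ = -0.5 + 105 = 104.5; r = 102 − 104.5 = -2.5
T=110: Ĉ = -0.5 + 110 = 109.5; r = 112.5 − 109.5 = 3
T=120: Ĉ = -0.5 + 120 = 119.5; r = 119 − 119.5 = -0.5
SSE = 0.25 + 2.25 + 9 + 2.25 + 1 + 0.25 + 6.25 + 9 + 0.25 = 30.5

SSE = 30.5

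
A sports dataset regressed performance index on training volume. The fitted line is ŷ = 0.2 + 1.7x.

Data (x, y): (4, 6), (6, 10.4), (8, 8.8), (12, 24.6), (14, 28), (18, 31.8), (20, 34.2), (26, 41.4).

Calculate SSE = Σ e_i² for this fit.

SSE = 68

x=4: ŷ = 0.2 + 1.7·4 = 7; e = 6 − 7 = -1
x=6: ŷ = 0.2 + 1.7·6 = 10.4; e = 10.4 − 10.4 = 0
x=8: ŷ = 0.2 + 1.7·8 = 13.8; e = 8.8 − 13.8 = -5
x=12: ŷ = 0.2 + 1.7·12 = 20.6; e = 24.6 − 20.6 = 4
x=14: ŷ = 0.2 + 1.7·14 = 24; e = 28 − 24 = 4
x=18: ŷ = 0.2 + 1.7·18 = 30.8; e = 31.8 − 30.8 = 1
x=20: ŷ = 0.2 + 1.7·20 = 34.2; e = 34.2 − 34.2 = 0
x=26: ŷ = 0.2 + 1.7·26 = 44.4; e = 41.4 − 44.4 = -3
SSE = 1 + 0 + 25 + 16 + 16 + 1 + 0 + 9 = 68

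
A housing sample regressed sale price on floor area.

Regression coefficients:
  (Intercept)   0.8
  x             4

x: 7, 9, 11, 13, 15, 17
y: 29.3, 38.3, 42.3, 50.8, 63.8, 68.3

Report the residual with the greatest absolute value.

x=7: ŷ = 0.8 + 4·7 = 28.8; e = 29.3 − 28.8 = 0.5
x=9: ŷ = 0.8 + 4·9 = 36.8; e = 38.3 − 36.8 = 1.5
x=11: ŷ = 0.8 + 4·11 = 44.8; e = 42.3 − 44.8 = -2.5
x=13: ŷ = 0.8 + 4·13 = 52.8; e = 50.8 − 52.8 = -2
x=15: ŷ = 0.8 + 4·15 = 60.8; e = 63.8 − 60.8 = 3
x=17: ŷ = 0.8 + 4·17 = 68.8; e = 68.3 − 68.8 = -0.5
Largest |e| is 3 at x = 15, residual 3.

e = 3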